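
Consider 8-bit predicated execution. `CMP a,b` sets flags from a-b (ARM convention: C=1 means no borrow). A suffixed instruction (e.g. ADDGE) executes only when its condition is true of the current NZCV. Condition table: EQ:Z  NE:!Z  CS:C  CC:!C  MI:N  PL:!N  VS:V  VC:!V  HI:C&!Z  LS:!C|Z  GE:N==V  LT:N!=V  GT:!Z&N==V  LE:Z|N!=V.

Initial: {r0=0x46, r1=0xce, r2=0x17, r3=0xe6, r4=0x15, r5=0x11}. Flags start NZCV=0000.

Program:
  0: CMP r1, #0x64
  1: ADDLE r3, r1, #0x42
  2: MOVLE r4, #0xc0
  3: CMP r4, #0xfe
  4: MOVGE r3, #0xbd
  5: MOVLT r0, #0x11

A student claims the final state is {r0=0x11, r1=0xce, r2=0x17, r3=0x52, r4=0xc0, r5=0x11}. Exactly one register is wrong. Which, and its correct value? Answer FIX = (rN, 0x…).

[0] flags=0011 → (cmp)
[1] flags=0011 LE?T → r3=0x10
[2] flags=0011 LE?T → r4=0xc0
[3] flags=1000 → (cmp)
[4] flags=1000 GE?F → skip
[5] flags=1000 LT?T → r0=0x11

FIX = (r3, 0x10)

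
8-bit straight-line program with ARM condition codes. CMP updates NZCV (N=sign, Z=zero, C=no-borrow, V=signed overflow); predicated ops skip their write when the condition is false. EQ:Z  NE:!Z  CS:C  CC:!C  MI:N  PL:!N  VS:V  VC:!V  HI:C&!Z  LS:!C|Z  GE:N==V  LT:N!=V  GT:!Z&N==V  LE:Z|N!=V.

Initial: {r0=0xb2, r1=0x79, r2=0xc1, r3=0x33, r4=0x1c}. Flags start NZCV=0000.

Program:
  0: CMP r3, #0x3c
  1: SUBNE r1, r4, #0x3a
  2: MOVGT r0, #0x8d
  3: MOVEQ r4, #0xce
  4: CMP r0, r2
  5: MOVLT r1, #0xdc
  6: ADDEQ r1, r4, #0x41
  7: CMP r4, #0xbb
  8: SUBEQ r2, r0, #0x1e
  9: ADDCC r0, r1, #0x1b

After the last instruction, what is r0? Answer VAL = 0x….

VAL = 0xf7

0: ✓ CMP  NZCV=1000
1: ✓ SUBNE  r1←0xe2
2: · MOVGT
3: · MOVEQ
4: ✓ CMP  NZCV=1000
5: ✓ MOVLT  r1←0xdc
6: · ADDEQ
7: ✓ CMP  NZCV=0000
8: · SUBEQ
9: ✓ ADDCC  r0←0xf7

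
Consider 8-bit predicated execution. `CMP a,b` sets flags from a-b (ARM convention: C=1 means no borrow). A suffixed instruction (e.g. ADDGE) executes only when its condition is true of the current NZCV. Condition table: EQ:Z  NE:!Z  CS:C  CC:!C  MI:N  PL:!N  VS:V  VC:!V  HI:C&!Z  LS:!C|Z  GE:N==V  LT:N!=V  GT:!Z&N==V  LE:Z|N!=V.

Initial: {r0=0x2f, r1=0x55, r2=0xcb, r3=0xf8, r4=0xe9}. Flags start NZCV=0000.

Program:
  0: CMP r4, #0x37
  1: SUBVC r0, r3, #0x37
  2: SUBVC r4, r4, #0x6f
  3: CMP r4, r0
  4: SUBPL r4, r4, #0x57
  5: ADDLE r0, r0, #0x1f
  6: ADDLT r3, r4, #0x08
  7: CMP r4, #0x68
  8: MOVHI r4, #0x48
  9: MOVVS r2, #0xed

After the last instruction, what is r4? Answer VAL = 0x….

VAL = 0x48

[0] flags=1010 → (cmp)
[1] flags=1010 VC?T → r0=0xc1
[2] flags=1010 VC?T → r4=0x7a
[3] flags=1001 → (cmp)
[4] flags=1001 PL?F → skip
[5] flags=1001 LE?F → skip
[6] flags=1001 LT?F → skip
[7] flags=0010 → (cmp)
[8] flags=0010 HI?T → r4=0x48
[9] flags=0010 VS?F → skip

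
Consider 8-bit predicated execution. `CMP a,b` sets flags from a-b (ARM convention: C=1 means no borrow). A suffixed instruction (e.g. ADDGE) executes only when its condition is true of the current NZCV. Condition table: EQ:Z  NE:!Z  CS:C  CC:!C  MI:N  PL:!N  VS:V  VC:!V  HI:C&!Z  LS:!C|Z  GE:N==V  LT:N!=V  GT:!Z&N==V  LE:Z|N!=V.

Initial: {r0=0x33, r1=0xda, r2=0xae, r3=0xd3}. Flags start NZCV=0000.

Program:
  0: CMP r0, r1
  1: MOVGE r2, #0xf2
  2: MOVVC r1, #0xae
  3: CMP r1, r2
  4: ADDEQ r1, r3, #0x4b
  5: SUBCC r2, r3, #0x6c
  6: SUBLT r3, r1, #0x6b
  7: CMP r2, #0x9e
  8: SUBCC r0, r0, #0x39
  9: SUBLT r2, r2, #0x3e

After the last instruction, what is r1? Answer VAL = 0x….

[0] flags=0000 → (cmp)
[1] flags=0000 GE?T → r2=0xf2
[2] flags=0000 VC?T → r1=0xae
[3] flags=1000 → (cmp)
[4] flags=1000 EQ?F → skip
[5] flags=1000 CC?T → r2=0x67
[6] flags=1000 LT?T → r3=0x43
[7] flags=1001 → (cmp)
[8] flags=1001 CC?T → r0=0xfa
[9] flags=1001 LT?F → skip

VAL = 0xae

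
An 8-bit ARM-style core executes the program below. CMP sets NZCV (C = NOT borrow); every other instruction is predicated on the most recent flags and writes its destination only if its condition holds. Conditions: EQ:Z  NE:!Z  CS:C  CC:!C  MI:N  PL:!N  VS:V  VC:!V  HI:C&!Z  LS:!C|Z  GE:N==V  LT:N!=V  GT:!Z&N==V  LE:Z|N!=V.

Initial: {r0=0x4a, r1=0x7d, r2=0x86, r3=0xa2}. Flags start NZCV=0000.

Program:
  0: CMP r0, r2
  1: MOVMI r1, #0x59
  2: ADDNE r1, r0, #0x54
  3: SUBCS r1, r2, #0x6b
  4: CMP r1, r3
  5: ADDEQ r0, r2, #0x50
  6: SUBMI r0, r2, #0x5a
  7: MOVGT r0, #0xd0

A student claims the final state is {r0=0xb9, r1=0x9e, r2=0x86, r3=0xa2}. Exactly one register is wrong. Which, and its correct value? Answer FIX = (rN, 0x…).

[0] flags=1001 → (cmp)
[1] flags=1001 MI?T → r1=0x59
[2] flags=1001 NE?T → r1=0x9e
[3] flags=1001 CS?F → skip
[4] flags=1000 → (cmp)
[5] flags=1000 EQ?F → skip
[6] flags=1000 MI?T → r0=0x2c
[7] flags=1000 GT?F → skip

FIX = (r0, 0x2c)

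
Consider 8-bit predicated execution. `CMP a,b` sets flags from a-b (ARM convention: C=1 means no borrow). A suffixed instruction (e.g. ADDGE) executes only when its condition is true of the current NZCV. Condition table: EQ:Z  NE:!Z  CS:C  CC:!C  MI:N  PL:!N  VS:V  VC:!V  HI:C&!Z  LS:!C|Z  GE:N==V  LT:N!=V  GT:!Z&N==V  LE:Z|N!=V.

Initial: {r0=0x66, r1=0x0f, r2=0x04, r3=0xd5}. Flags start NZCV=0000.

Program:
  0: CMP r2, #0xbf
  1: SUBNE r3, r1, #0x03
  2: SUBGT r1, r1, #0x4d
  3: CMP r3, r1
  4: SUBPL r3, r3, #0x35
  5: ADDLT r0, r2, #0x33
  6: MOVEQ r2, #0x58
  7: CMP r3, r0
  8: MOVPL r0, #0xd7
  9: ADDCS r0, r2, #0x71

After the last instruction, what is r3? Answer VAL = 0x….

0: ✓ CMP  NZCV=0000
1: ✓ SUBNE  r3←0x0c
2: ✓ SUBGT  r1←0xc2
3: ✓ CMP  NZCV=0000
4: ✓ SUBPL  r3←0xd7
5: · ADDLT
6: · MOVEQ
7: ✓ CMP  NZCV=0011
8: ✓ MOVPL  r0←0xd7
9: ✓ ADDCS  r0←0x75

VAL = 0xd7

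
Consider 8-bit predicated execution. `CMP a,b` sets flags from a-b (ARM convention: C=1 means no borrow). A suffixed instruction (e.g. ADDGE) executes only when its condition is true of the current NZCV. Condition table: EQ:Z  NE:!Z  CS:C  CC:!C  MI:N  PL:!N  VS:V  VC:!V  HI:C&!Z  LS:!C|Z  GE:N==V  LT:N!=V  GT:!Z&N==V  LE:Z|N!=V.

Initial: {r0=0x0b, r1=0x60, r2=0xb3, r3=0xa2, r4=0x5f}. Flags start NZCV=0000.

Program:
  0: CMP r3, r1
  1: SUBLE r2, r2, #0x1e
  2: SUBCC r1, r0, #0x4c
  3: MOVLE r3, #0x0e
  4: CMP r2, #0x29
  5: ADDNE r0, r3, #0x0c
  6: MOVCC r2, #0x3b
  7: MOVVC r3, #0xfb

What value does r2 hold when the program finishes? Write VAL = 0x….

0: ✓ CMP  NZCV=0011
1: ✓ SUBLE  r2←0x95
2: · SUBCC
3: ✓ MOVLE  r3←0x0e
4: ✓ CMP  NZCV=0011
5: ✓ ADDNE  r0←0x1a
6: · MOVCC
7: · MOVVC

VAL = 0x95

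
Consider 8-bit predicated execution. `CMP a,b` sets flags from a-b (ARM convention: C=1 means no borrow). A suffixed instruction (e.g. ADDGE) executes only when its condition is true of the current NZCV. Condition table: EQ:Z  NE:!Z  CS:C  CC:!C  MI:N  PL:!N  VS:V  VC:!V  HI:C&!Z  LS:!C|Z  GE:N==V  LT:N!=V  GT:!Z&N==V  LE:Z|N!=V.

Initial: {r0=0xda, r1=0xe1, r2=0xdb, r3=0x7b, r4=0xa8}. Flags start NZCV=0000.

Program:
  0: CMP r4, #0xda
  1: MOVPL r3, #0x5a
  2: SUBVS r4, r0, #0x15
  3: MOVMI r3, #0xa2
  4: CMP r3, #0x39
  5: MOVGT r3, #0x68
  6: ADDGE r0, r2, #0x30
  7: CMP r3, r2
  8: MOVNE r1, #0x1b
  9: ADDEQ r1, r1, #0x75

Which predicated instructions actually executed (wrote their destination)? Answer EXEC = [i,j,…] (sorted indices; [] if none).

0: ✓ CMP  NZCV=1000
1: · MOVPL
2: · SUBVS
3: ✓ MOVMI  r3←0xa2
4: ✓ CMP  NZCV=0011
5: · MOVGT
6: · ADDGE
7: ✓ CMP  NZCV=1000
8: ✓ MOVNE  r1←0x1b
9: · ADDEQ

EXEC = [3,8]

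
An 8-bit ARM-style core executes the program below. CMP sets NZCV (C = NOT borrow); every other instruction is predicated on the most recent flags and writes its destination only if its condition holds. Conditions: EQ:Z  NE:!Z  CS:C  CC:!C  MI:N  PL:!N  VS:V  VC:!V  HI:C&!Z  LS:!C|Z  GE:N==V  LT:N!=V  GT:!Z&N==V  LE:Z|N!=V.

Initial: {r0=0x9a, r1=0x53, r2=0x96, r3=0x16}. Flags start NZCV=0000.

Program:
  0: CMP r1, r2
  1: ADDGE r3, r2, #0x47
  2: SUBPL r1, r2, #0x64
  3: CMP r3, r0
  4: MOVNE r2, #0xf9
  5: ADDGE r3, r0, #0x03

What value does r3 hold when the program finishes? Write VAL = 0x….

VAL = 0x9d

0: ✓ CMP  NZCV=1001
1: ✓ ADDGE  r3←0xdd
2: · SUBPL
3: ✓ CMP  NZCV=0010
4: ✓ MOVNE  r2←0xf9
5: ✓ ADDGE  r3←0x9d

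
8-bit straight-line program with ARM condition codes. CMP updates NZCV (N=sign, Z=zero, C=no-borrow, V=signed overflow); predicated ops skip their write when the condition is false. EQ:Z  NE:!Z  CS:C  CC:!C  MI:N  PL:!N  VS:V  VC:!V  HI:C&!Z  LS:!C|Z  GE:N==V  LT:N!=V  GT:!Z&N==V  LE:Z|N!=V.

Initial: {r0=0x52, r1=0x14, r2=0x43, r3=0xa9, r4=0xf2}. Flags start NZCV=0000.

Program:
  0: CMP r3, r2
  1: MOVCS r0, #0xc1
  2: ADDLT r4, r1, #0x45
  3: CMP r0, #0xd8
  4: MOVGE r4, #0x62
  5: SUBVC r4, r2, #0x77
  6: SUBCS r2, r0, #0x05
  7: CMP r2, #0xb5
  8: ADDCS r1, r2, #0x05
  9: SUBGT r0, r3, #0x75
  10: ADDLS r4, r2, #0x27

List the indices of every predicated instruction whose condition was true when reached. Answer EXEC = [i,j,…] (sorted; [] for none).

EXEC = [1,2,5,9,10]

[0] flags=0011 → (cmp)
[1] flags=0011 CS?T → r0=0xc1
[2] flags=0011 LT?T → r4=0x59
[3] flags=1000 → (cmp)
[4] flags=1000 GE?F → skip
[5] flags=1000 VC?T → r4=0xcc
[6] flags=1000 CS?F → skip
[7] flags=1001 → (cmp)
[8] flags=1001 CS?F → skip
[9] flags=1001 GT?T → r0=0x34
[10] flags=1001 LS?T → r4=0x6a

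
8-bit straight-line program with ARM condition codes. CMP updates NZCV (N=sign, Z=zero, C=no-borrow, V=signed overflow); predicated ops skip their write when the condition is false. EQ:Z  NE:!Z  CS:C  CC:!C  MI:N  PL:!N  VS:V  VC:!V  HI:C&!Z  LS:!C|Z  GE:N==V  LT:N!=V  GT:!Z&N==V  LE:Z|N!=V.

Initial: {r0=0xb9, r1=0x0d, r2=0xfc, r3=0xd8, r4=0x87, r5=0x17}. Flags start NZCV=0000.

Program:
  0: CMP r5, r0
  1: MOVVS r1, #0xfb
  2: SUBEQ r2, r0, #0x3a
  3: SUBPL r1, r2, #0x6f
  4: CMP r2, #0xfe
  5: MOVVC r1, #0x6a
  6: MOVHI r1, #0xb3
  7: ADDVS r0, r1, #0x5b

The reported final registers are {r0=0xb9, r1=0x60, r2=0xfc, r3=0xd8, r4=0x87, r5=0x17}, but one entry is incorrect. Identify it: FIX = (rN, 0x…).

[0] flags=0000 → (cmp)
[1] flags=0000 VS?F → skip
[2] flags=0000 EQ?F → skip
[3] flags=0000 PL?T → r1=0x8d
[4] flags=1000 → (cmp)
[5] flags=1000 VC?T → r1=0x6a
[6] flags=1000 HI?F → skip
[7] flags=1000 VS?F → skip

FIX = (r1, 0x6a)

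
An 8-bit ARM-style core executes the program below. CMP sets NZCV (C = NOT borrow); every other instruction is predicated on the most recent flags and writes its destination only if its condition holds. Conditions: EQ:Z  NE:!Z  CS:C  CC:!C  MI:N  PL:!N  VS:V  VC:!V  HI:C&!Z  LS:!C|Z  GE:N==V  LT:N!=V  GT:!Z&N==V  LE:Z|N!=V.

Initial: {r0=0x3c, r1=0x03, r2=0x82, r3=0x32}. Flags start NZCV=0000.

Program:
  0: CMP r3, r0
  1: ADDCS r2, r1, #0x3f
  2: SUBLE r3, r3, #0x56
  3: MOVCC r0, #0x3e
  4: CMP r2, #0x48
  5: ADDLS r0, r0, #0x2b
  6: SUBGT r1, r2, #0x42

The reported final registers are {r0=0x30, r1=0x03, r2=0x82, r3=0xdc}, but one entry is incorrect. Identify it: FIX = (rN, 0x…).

FIX = (r0, 0x3e)

[0] flags=1000 → (cmp)
[1] flags=1000 CS?F → skip
[2] flags=1000 LE?T → r3=0xdc
[3] flags=1000 CC?T → r0=0x3e
[4] flags=0011 → (cmp)
[5] flags=0011 LS?F → skip
[6] flags=0011 GT?F → skip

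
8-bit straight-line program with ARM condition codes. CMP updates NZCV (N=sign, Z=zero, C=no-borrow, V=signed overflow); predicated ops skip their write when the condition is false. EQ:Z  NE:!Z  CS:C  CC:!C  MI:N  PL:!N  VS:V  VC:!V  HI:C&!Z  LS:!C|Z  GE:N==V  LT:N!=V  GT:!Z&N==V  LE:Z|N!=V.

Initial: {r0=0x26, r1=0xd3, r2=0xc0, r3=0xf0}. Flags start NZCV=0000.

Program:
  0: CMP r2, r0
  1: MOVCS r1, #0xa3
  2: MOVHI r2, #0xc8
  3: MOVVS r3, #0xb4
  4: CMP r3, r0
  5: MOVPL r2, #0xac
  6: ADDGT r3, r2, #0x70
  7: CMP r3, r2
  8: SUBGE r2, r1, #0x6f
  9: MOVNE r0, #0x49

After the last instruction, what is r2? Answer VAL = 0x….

VAL = 0x34

[0] flags=1010 → (cmp)
[1] flags=1010 CS?T → r1=0xa3
[2] flags=1010 HI?T → r2=0xc8
[3] flags=1010 VS?F → skip
[4] flags=1010 → (cmp)
[5] flags=1010 PL?F → skip
[6] flags=1010 GT?F → skip
[7] flags=0010 → (cmp)
[8] flags=0010 GE?T → r2=0x34
[9] flags=0010 NE?T → r0=0x49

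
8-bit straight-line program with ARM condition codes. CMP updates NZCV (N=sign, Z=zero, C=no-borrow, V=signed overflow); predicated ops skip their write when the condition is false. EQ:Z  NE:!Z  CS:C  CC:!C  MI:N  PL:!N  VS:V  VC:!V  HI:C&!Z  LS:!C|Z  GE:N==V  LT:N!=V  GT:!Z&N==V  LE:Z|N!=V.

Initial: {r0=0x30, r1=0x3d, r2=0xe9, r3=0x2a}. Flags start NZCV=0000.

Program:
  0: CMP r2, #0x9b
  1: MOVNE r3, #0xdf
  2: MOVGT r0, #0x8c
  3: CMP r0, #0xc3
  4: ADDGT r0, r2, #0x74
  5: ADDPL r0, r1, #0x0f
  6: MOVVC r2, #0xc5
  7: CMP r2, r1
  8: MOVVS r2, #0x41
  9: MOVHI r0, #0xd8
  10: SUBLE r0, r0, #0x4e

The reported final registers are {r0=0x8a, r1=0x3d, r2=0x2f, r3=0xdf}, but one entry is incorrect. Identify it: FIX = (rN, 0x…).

0: ✓ CMP  NZCV=0010
1: ✓ MOVNE  r3←0xdf
2: ✓ MOVGT  r0←0x8c
3: ✓ CMP  NZCV=1000
4: · ADDGT
5: · ADDPL
6: ✓ MOVVC  r2←0xc5
7: ✓ CMP  NZCV=1010
8: · MOVVS
9: ✓ MOVHI  r0←0xd8
10: ✓ SUBLE  r0←0x8a

FIX = (r2, 0xc5)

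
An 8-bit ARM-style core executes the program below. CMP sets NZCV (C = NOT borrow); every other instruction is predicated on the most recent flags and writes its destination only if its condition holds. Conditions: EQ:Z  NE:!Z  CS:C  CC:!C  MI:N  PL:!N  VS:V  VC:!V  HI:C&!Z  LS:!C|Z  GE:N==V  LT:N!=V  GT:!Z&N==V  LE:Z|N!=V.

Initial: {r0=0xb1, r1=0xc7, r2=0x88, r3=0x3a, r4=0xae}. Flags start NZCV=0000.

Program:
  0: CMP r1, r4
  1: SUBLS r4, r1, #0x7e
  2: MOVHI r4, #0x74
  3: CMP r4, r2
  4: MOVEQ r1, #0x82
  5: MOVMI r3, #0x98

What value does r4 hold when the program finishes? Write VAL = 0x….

0: ✓ CMP  NZCV=0010
1: · SUBLS
2: ✓ MOVHI  r4←0x74
3: ✓ CMP  NZCV=1001
4: · MOVEQ
5: ✓ MOVMI  r3←0x98

VAL = 0x74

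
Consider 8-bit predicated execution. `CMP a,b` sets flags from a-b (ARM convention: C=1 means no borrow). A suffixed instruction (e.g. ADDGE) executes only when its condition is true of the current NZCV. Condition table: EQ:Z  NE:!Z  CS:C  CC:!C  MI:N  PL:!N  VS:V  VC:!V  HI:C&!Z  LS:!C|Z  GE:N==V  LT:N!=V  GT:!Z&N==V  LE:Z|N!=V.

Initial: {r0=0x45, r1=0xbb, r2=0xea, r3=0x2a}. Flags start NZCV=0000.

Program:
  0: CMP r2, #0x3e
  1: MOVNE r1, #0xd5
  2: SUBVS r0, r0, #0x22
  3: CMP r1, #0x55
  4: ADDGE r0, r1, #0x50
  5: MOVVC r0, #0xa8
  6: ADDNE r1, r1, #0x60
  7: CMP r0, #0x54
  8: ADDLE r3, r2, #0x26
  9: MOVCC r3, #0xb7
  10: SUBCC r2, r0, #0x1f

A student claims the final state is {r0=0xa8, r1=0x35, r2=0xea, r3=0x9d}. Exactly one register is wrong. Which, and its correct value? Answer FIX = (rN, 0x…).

[0] flags=1010 → (cmp)
[1] flags=1010 NE?T → r1=0xd5
[2] flags=1010 VS?F → skip
[3] flags=1010 → (cmp)
[4] flags=1010 GE?F → skip
[5] flags=1010 VC?T → r0=0xa8
[6] flags=1010 NE?T → r1=0x35
[7] flags=0011 → (cmp)
[8] flags=0011 LE?T → r3=0x10
[9] flags=0011 CC?F → skip
[10] flags=0011 CC?F → skip

FIX = (r3, 0x10)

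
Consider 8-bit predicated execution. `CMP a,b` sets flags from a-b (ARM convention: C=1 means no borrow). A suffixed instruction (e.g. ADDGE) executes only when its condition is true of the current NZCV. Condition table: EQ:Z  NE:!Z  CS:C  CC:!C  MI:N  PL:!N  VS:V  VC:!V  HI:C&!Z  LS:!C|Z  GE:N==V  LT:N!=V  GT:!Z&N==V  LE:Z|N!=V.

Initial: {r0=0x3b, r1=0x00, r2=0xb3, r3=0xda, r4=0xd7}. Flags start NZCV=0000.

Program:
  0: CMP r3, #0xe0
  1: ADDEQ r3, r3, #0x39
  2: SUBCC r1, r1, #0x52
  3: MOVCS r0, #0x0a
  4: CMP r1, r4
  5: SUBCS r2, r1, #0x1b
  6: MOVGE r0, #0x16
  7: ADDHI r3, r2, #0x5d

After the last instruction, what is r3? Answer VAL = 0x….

[0] flags=1000 → (cmp)
[1] flags=1000 EQ?F → skip
[2] flags=1000 CC?T → r1=0xae
[3] flags=1000 CS?F → skip
[4] flags=1000 → (cmp)
[5] flags=1000 CS?F → skip
[6] flags=1000 GE?F → skip
[7] flags=1000 HI?F → skip

VAL = 0xda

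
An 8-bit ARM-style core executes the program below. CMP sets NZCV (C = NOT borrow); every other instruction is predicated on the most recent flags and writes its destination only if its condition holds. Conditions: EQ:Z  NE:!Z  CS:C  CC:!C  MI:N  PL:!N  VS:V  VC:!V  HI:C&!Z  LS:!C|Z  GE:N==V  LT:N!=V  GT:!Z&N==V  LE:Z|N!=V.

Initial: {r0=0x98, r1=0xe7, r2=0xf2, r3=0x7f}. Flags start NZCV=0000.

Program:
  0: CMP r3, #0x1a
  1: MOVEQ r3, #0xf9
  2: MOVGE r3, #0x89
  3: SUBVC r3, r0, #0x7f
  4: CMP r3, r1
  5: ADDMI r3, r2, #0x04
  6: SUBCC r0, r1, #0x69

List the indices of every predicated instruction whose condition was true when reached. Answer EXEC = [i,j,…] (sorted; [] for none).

EXEC = [2,3,6]

0: ✓ CMP  NZCV=0010
1: · MOVEQ
2: ✓ MOVGE  r3←0x89
3: ✓ SUBVC  r3←0x19
4: ✓ CMP  NZCV=0000
5: · ADDMI
6: ✓ SUBCC  r0←0x7e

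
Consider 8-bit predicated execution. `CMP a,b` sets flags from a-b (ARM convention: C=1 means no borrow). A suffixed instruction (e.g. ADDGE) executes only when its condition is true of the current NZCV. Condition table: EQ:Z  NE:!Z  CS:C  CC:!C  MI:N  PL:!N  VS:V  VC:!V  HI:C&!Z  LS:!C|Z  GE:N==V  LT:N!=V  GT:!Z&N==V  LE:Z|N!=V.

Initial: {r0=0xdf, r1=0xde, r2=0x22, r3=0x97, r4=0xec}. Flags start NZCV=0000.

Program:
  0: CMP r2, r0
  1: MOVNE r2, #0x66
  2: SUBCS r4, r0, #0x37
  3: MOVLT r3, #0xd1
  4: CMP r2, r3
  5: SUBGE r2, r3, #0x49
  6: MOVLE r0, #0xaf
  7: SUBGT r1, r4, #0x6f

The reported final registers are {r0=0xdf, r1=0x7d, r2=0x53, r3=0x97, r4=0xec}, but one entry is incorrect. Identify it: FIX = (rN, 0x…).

[0] flags=0000 → (cmp)
[1] flags=0000 NE?T → r2=0x66
[2] flags=0000 CS?F → skip
[3] flags=0000 LT?F → skip
[4] flags=1001 → (cmp)
[5] flags=1001 GE?T → r2=0x4e
[6] flags=1001 LE?F → skip
[7] flags=1001 GT?T → r1=0x7d

FIX = (r2, 0x4e)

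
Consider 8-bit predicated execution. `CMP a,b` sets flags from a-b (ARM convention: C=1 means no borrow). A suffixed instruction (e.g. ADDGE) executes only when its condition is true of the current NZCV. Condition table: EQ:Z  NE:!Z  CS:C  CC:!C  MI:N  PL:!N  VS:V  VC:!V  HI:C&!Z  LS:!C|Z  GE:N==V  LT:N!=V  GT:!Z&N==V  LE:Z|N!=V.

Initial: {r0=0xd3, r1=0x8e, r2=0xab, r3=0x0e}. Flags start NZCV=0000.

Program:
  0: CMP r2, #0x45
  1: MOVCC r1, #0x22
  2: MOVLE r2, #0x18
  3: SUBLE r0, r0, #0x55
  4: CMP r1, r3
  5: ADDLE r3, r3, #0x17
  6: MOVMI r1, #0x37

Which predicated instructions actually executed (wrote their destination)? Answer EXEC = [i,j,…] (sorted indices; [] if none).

EXEC = [2,3,5,6]

0: ✓ CMP  NZCV=0011
1: · MOVCC
2: ✓ MOVLE  r2←0x18
3: ✓ SUBLE  r0←0x7e
4: ✓ CMP  NZCV=1010
5: ✓ ADDLE  r3←0x25
6: ✓ MOVMI  r1←0x37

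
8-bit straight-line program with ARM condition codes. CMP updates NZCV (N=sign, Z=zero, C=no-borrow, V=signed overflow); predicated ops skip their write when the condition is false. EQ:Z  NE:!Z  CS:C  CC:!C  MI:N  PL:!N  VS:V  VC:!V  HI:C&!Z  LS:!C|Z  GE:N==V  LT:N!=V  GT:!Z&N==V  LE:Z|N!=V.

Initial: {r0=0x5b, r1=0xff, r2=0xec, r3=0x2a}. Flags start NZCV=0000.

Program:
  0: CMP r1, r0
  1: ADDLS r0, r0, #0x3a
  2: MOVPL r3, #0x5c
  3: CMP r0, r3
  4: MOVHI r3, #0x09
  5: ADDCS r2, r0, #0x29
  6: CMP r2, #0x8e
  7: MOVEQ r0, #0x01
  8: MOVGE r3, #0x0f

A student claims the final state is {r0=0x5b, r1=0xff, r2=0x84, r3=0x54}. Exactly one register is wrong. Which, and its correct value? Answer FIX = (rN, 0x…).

FIX = (r3, 0x09)

0: ✓ CMP  NZCV=1010
1: · ADDLS
2: · MOVPL
3: ✓ CMP  NZCV=0010
4: ✓ MOVHI  r3←0x09
5: ✓ ADDCS  r2←0x84
6: ✓ CMP  NZCV=1000
7: · MOVEQ
8: · MOVGE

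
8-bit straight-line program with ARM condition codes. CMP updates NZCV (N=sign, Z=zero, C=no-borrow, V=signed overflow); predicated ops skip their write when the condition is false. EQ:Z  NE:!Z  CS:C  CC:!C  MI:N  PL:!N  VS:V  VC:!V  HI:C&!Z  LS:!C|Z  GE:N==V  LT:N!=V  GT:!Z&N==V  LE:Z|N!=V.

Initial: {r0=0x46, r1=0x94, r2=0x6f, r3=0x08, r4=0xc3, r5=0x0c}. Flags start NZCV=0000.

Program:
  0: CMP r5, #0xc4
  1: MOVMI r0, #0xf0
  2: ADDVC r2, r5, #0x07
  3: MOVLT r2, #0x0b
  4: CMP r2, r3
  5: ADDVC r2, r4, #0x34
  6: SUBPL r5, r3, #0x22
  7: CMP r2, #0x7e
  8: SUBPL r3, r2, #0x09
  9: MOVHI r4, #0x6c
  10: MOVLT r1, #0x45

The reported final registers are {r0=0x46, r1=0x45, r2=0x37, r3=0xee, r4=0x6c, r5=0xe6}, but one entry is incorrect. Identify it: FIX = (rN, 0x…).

FIX = (r2, 0xf7)

0: ✓ CMP  NZCV=0000
1: · MOVMI
2: ✓ ADDVC  r2←0x13
3: · MOVLT
4: ✓ CMP  NZCV=0010
5: ✓ ADDVC  r2←0xf7
6: ✓ SUBPL  r5←0xe6
7: ✓ CMP  NZCV=0011
8: ✓ SUBPL  r3←0xee
9: ✓ MOVHI  r4←0x6c
10: ✓ MOVLT  r1←0x45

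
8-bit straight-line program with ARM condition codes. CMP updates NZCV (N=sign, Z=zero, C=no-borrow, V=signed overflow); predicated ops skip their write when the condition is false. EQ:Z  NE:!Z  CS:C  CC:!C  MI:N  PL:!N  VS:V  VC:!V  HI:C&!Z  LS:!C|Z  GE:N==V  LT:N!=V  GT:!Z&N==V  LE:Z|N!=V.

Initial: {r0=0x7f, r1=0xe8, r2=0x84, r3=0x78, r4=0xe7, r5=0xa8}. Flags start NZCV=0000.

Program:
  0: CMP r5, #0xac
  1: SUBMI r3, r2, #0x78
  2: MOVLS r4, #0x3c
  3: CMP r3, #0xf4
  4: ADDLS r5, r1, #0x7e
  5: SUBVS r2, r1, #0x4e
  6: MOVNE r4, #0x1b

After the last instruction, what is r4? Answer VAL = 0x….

VAL = 0x1b

0: ✓ CMP  NZCV=1000
1: ✓ SUBMI  r3←0x0c
2: ✓ MOVLS  r4←0x3c
3: ✓ CMP  NZCV=0000
4: ✓ ADDLS  r5←0x66
5: · SUBVS
6: ✓ MOVNE  r4←0x1b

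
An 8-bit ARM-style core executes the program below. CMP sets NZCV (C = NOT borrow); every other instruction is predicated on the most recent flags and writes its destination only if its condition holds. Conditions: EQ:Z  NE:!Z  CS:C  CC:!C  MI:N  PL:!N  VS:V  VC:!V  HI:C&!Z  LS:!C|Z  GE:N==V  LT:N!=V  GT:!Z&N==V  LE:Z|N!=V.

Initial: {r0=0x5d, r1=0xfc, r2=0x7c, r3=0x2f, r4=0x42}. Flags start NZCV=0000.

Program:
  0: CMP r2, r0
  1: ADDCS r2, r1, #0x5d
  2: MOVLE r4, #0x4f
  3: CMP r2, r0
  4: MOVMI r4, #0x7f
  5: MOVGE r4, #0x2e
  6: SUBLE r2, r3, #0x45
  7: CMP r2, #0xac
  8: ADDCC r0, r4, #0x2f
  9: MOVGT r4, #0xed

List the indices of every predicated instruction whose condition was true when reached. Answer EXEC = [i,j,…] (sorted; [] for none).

EXEC = [1,4,6,9]

[0] flags=0010 → (cmp)
[1] flags=0010 CS?T → r2=0x59
[2] flags=0010 LE?F → skip
[3] flags=1000 → (cmp)
[4] flags=1000 MI?T → r4=0x7f
[5] flags=1000 GE?F → skip
[6] flags=1000 LE?T → r2=0xea
[7] flags=0010 → (cmp)
[8] flags=0010 CC?F → skip
[9] flags=0010 GT?T → r4=0xed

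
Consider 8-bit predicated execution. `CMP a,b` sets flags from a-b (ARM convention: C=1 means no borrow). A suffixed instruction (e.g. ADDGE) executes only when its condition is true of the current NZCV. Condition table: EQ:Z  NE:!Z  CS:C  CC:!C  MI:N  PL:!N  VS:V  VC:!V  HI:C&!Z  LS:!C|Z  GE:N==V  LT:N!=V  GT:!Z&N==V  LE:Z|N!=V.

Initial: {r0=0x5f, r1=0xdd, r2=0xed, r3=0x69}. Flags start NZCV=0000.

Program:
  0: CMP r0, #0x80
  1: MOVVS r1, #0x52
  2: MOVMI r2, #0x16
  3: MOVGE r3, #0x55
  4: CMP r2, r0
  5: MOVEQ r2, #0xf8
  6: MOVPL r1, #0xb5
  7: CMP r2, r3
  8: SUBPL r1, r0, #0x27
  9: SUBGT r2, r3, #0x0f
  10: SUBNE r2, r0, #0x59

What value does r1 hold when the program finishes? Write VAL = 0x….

0: ✓ CMP  NZCV=1001
1: ✓ MOVVS  r1←0x52
2: ✓ MOVMI  r2←0x16
3: ✓ MOVGE  r3←0x55
4: ✓ CMP  NZCV=1000
5: · MOVEQ
6: · MOVPL
7: ✓ CMP  NZCV=1000
8: · SUBPL
9: · SUBGT
10: ✓ SUBNE  r2←0x06

VAL = 0x52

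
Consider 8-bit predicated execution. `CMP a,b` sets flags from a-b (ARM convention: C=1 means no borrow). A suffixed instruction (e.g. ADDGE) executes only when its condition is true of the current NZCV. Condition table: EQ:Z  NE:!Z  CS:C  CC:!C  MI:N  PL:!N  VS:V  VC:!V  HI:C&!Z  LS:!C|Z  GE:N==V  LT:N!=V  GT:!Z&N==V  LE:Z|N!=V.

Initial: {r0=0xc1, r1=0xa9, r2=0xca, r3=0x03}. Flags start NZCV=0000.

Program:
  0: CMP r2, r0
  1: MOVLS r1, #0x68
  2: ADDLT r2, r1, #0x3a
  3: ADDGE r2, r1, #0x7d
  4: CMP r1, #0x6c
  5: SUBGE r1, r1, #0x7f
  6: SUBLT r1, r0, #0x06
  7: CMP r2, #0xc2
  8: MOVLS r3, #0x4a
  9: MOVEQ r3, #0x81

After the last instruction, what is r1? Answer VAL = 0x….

0: ✓ CMP  NZCV=0010
1: · MOVLS
2: · ADDLT
3: ✓ ADDGE  r2←0x26
4: ✓ CMP  NZCV=0011
5: · SUBGE
6: ✓ SUBLT  r1←0xbb
7: ✓ CMP  NZCV=0000
8: ✓ MOVLS  r3←0x4a
9: · MOVEQ

VAL = 0xbb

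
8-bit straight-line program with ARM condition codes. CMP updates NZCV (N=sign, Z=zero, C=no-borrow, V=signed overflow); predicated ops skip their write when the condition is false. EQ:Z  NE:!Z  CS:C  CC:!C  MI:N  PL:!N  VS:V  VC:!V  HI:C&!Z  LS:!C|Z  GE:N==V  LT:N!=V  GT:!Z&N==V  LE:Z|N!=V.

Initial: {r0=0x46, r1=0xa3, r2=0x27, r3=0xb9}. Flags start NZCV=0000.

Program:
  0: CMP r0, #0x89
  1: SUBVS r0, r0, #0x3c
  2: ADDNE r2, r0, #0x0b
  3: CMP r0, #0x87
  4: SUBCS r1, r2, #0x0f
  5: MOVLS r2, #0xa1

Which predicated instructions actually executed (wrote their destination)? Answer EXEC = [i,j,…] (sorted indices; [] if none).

[0] flags=1001 → (cmp)
[1] flags=1001 VS?T → r0=0x0a
[2] flags=1001 NE?T → r2=0x15
[3] flags=1001 → (cmp)
[4] flags=1001 CS?F → skip
[5] flags=1001 LS?T → r2=0xa1

EXEC = [1,2,5]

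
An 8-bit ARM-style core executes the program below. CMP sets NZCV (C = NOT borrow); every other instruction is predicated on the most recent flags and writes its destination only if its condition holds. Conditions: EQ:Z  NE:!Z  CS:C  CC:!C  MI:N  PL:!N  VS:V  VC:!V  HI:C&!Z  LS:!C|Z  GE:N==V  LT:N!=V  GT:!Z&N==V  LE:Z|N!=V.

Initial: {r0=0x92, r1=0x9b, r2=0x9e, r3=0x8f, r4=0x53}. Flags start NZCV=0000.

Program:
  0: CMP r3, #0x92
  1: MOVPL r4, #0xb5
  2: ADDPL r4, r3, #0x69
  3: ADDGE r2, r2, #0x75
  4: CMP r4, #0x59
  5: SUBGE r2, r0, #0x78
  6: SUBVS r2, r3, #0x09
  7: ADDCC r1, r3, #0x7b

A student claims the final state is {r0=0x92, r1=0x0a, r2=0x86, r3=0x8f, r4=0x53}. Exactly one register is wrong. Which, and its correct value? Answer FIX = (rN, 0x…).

FIX = (r2, 0x9e)

[0] flags=1000 → (cmp)
[1] flags=1000 PL?F → skip
[2] flags=1000 PL?F → skip
[3] flags=1000 GE?F → skip
[4] flags=1000 → (cmp)
[5] flags=1000 GE?F → skip
[6] flags=1000 VS?F → skip
[7] flags=1000 CC?T → r1=0x0a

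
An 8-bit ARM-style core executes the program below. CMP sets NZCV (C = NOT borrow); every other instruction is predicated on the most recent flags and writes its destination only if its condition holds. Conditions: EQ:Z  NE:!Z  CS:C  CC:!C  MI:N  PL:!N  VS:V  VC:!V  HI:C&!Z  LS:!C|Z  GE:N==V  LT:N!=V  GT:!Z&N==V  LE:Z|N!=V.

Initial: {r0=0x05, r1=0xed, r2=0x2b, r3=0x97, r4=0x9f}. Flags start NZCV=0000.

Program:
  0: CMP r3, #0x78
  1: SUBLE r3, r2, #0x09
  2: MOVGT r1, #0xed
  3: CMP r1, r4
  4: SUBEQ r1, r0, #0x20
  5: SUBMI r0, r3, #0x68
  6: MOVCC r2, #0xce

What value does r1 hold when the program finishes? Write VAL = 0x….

VAL = 0xed

0: ✓ CMP  NZCV=0011
1: ✓ SUBLE  r3←0x22
2: · MOVGT
3: ✓ CMP  NZCV=0010
4: · SUBEQ
5: · SUBMI
6: · MOVCC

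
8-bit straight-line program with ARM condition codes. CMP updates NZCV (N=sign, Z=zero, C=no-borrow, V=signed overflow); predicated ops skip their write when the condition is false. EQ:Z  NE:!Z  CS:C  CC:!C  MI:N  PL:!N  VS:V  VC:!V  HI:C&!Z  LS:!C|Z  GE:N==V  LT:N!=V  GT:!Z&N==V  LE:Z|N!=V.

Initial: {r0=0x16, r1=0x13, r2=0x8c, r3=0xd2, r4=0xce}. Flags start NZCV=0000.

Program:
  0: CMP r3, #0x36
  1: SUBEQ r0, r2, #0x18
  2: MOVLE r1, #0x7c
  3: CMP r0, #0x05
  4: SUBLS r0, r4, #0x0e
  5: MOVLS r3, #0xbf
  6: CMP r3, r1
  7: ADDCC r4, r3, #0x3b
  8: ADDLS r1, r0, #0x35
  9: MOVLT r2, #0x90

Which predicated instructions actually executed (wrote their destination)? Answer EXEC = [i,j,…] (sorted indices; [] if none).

EXEC = [2,9]

[0] flags=1010 → (cmp)
[1] flags=1010 EQ?F → skip
[2] flags=1010 LE?T → r1=0x7c
[3] flags=0010 → (cmp)
[4] flags=0010 LS?F → skip
[5] flags=0010 LS?F → skip
[6] flags=0011 → (cmp)
[7] flags=0011 CC?F → skip
[8] flags=0011 LS?F → skip
[9] flags=0011 LT?T → r2=0x90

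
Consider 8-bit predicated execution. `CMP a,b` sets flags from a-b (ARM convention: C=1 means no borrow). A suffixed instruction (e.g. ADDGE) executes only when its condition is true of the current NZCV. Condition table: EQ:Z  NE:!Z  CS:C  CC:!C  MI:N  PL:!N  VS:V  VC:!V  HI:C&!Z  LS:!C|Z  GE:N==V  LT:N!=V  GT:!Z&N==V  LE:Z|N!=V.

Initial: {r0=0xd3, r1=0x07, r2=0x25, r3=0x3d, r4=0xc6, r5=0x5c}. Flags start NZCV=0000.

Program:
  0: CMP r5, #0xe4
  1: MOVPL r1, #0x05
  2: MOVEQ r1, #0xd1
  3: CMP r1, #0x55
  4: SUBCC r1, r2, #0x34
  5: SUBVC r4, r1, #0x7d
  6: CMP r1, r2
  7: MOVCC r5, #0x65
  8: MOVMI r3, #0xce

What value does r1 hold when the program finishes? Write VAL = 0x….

VAL = 0xf1

[0] flags=0000 → (cmp)
[1] flags=0000 PL?T → r1=0x05
[2] flags=0000 EQ?F → skip
[3] flags=1000 → (cmp)
[4] flags=1000 CC?T → r1=0xf1
[5] flags=1000 VC?T → r4=0x74
[6] flags=1010 → (cmp)
[7] flags=1010 CC?F → skip
[8] flags=1010 MI?T → r3=0xce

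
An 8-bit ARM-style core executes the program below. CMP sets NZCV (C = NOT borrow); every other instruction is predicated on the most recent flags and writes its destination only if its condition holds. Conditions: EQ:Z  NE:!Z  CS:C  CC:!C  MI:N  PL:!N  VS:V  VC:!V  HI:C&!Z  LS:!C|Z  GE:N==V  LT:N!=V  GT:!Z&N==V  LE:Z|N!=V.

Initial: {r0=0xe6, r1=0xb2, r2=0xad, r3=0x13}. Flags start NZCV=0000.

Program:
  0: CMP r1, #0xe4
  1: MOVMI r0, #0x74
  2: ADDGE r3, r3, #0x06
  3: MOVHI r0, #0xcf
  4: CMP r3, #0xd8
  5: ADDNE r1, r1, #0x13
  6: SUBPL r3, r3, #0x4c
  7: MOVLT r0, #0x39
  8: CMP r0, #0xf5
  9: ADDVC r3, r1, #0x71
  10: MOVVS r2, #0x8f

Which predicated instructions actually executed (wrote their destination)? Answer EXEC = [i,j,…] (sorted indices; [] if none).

EXEC = [1,5,6,9]

[0] flags=1000 → (cmp)
[1] flags=1000 MI?T → r0=0x74
[2] flags=1000 GE?F → skip
[3] flags=1000 HI?F → skip
[4] flags=0000 → (cmp)
[5] flags=0000 NE?T → r1=0xc5
[6] flags=0000 PL?T → r3=0xc7
[7] flags=0000 LT?F → skip
[8] flags=0000 → (cmp)
[9] flags=0000 VC?T → r3=0x36
[10] flags=0000 VS?F → skip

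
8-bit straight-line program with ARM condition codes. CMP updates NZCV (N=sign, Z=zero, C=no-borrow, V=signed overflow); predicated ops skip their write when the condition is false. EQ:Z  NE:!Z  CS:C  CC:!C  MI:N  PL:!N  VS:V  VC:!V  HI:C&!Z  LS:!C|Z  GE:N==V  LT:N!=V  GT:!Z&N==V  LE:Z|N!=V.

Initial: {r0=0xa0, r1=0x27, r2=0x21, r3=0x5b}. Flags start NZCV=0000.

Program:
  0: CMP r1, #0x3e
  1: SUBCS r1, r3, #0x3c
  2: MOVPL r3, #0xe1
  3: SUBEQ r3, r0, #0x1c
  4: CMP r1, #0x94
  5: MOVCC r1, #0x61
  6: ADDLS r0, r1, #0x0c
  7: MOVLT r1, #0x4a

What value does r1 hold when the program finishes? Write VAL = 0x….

VAL = 0x61

[0] flags=1000 → (cmp)
[1] flags=1000 CS?F → skip
[2] flags=1000 PL?F → skip
[3] flags=1000 EQ?F → skip
[4] flags=1001 → (cmp)
[5] flags=1001 CC?T → r1=0x61
[6] flags=1001 LS?T → r0=0x6d
[7] flags=1001 LT?F → skip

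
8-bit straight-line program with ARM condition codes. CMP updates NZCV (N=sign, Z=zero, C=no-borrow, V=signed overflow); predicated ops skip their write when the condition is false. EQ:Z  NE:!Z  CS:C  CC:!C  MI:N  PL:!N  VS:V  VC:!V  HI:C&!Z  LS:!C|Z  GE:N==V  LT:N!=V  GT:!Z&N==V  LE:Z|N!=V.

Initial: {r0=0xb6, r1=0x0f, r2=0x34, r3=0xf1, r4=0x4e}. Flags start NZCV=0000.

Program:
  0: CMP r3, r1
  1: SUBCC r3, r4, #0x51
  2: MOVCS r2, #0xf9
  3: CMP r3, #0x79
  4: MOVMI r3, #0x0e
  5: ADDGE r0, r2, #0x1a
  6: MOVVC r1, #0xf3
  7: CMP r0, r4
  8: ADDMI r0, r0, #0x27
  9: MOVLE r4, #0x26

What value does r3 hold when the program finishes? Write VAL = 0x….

[0] flags=1010 → (cmp)
[1] flags=1010 CC?F → skip
[2] flags=1010 CS?T → r2=0xf9
[3] flags=0011 → (cmp)
[4] flags=0011 MI?F → skip
[5] flags=0011 GE?F → skip
[6] flags=0011 VC?F → skip
[7] flags=0011 → (cmp)
[8] flags=0011 MI?F → skip
[9] flags=0011 LE?T → r4=0x26

VAL = 0xf1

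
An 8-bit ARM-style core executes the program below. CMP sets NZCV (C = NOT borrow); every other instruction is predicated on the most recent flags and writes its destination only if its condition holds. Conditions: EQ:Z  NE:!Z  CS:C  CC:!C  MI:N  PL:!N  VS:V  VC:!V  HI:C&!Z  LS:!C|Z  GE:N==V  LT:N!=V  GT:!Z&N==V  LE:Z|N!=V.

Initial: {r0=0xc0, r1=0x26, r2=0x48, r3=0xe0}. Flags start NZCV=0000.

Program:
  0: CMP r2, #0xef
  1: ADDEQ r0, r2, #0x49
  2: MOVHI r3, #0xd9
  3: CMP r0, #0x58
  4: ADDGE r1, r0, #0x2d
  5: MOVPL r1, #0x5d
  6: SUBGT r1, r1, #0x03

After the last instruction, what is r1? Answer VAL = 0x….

VAL = 0x5d

[0] flags=0000 → (cmp)
[1] flags=0000 EQ?F → skip
[2] flags=0000 HI?F → skip
[3] flags=0011 → (cmp)
[4] flags=0011 GE?F → skip
[5] flags=0011 PL?T → r1=0x5d
[6] flags=0011 GT?F → skip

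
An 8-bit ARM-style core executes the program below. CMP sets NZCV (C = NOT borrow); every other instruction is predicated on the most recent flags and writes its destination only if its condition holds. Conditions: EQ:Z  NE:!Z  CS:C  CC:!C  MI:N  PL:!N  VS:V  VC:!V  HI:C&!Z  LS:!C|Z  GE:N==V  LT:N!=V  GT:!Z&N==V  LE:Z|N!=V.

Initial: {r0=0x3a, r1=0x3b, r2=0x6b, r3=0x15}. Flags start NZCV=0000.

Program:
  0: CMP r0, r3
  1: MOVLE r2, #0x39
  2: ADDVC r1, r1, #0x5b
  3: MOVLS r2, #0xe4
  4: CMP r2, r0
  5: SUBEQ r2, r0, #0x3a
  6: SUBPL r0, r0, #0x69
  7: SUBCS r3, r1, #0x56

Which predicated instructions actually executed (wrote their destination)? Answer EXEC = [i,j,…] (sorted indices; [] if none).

[0] flags=0010 → (cmp)
[1] flags=0010 LE?F → skip
[2] flags=0010 VC?T → r1=0x96
[3] flags=0010 LS?F → skip
[4] flags=0010 → (cmp)
[5] flags=0010 EQ?F → skip
[6] flags=0010 PL?T → r0=0xd1
[7] flags=0010 CS?T → r3=0x40

EXEC = [2,6,7]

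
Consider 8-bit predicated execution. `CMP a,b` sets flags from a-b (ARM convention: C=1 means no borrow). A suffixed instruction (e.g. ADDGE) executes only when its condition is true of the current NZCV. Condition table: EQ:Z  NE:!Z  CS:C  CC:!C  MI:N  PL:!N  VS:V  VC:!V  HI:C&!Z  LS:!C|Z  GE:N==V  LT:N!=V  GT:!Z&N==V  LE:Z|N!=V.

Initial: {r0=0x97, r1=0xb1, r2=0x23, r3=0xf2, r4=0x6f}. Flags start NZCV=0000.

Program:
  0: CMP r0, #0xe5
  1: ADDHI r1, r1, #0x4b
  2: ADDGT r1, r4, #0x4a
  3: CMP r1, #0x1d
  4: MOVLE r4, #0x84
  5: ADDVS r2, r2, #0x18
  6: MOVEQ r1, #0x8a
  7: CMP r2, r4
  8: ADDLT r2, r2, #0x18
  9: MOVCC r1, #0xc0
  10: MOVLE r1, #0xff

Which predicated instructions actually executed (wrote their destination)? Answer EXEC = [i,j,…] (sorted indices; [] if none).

EXEC = [4,9]

[0] flags=1000 → (cmp)
[1] flags=1000 HI?F → skip
[2] flags=1000 GT?F → skip
[3] flags=1010 → (cmp)
[4] flags=1010 LE?T → r4=0x84
[5] flags=1010 VS?F → skip
[6] flags=1010 EQ?F → skip
[7] flags=1001 → (cmp)
[8] flags=1001 LT?F → skip
[9] flags=1001 CC?T → r1=0xc0
[10] flags=1001 LE?F → skip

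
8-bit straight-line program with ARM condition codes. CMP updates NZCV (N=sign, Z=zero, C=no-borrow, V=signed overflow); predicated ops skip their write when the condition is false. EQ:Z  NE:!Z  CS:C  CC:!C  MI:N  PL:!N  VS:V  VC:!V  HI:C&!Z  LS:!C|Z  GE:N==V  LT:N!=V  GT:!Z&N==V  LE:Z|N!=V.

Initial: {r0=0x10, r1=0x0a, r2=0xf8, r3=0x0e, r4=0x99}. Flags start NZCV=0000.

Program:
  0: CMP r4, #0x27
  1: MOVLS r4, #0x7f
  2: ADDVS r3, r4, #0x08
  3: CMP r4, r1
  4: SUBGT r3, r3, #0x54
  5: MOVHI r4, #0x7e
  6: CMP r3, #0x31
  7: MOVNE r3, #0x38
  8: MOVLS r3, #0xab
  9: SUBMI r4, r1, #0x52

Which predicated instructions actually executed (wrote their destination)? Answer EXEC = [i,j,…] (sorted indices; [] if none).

0: ✓ CMP  NZCV=0011
1: · MOVLS
2: ✓ ADDVS  r3←0xa1
3: ✓ CMP  NZCV=1010
4: · SUBGT
5: ✓ MOVHI  r4←0x7e
6: ✓ CMP  NZCV=0011
7: ✓ MOVNE  r3←0x38
8: · MOVLS
9: · SUBMI

EXEC = [2,5,7]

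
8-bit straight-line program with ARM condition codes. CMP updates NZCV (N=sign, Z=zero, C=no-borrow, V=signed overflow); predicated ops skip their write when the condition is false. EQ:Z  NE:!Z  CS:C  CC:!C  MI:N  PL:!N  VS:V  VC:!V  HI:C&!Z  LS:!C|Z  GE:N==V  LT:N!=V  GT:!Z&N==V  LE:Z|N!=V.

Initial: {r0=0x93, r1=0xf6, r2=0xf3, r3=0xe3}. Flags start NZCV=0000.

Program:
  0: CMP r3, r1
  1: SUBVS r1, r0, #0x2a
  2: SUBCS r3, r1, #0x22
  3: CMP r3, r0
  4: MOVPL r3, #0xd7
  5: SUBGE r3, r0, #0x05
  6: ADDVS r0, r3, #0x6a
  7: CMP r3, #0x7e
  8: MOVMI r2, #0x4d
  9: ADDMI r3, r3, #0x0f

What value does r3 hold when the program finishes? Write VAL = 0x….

VAL = 0x8e

0: ✓ CMP  NZCV=1000
1: · SUBVS
2: · SUBCS
3: ✓ CMP  NZCV=0010
4: ✓ MOVPL  r3←0xd7
5: ✓ SUBGE  r3←0x8e
6: · ADDVS
7: ✓ CMP  NZCV=0011
8: · MOVMI
9: · ADDMI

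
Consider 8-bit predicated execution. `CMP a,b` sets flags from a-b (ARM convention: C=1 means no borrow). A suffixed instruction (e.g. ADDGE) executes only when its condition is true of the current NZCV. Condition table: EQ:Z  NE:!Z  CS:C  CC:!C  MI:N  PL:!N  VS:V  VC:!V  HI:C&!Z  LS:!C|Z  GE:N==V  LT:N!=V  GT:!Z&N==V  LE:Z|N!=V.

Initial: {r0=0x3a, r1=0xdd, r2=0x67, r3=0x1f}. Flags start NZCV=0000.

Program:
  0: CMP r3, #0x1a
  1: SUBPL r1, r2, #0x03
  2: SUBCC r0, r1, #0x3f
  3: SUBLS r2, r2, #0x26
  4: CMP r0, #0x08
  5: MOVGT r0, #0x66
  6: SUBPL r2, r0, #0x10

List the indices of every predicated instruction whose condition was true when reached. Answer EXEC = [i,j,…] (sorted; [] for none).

[0] flags=0010 → (cmp)
[1] flags=0010 PL?T → r1=0x64
[2] flags=0010 CC?F → skip
[3] flags=0010 LS?F → skip
[4] flags=0010 → (cmp)
[5] flags=0010 GT?T → r0=0x66
[6] flags=0010 PL?T → r2=0x56

EXEC = [1,5,6]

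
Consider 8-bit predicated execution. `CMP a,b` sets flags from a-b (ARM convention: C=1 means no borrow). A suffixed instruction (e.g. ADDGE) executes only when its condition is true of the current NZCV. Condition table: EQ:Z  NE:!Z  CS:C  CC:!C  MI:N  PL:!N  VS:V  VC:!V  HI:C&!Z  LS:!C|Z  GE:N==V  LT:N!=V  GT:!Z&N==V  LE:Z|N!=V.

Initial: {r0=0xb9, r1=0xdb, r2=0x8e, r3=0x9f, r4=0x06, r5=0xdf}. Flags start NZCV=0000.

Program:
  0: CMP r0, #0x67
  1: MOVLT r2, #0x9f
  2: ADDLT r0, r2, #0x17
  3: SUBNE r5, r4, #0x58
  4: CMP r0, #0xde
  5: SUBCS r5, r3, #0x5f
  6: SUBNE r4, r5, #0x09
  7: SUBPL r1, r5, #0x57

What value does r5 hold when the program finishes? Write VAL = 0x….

VAL = 0xae

[0] flags=0011 → (cmp)
[1] flags=0011 LT?T → r2=0x9f
[2] flags=0011 LT?T → r0=0xb6
[3] flags=0011 NE?T → r5=0xae
[4] flags=1000 → (cmp)
[5] flags=1000 CS?F → skip
[6] flags=1000 NE?T → r4=0xa5
[7] flags=1000 PL?F → skip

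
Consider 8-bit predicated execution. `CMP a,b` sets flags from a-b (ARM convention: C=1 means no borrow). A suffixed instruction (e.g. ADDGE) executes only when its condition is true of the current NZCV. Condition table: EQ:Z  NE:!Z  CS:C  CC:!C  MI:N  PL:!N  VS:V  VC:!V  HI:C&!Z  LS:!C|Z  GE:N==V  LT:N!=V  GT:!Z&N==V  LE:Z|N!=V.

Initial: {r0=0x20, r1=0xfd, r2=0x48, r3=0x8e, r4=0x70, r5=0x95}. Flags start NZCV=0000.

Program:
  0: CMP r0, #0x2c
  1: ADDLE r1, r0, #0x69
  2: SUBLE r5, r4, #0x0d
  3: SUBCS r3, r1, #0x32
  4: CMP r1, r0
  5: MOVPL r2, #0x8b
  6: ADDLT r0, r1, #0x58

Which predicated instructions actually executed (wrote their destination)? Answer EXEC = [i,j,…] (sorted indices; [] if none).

[0] flags=1000 → (cmp)
[1] flags=1000 LE?T → r1=0x89
[2] flags=1000 LE?T → r5=0x63
[3] flags=1000 CS?F → skip
[4] flags=0011 → (cmp)
[5] flags=0011 PL?T → r2=0x8b
[6] flags=0011 LT?T → r0=0xe1

EXEC = [1,2,5,6]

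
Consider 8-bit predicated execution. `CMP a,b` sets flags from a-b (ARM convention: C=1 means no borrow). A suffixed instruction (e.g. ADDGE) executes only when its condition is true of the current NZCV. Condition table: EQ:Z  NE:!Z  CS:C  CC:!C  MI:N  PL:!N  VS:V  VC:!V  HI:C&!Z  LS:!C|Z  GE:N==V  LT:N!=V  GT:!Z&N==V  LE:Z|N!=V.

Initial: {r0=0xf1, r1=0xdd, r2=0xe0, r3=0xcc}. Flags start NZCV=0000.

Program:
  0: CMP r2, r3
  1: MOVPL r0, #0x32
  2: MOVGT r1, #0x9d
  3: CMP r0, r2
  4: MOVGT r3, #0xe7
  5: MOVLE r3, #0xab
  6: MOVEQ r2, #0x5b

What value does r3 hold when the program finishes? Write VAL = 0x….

[0] flags=0010 → (cmp)
[1] flags=0010 PL?T → r0=0x32
[2] flags=0010 GT?T → r1=0x9d
[3] flags=0000 → (cmp)
[4] flags=0000 GT?T → r3=0xe7
[5] flags=0000 LE?F → skip
[6] flags=0000 EQ?F → skip

VAL = 0xe7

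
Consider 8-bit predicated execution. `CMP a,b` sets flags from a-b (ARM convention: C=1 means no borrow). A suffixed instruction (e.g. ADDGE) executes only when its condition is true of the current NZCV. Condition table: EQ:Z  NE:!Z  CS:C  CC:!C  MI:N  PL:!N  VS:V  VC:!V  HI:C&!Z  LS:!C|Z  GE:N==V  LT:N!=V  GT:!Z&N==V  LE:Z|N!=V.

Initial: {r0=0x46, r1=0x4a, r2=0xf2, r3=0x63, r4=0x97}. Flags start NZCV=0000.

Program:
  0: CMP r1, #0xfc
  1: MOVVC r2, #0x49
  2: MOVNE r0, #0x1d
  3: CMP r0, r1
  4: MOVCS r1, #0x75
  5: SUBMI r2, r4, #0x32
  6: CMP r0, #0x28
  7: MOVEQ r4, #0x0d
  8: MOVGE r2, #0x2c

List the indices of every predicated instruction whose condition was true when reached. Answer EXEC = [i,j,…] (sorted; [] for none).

EXEC = [1,2,5]

0: ✓ CMP  NZCV=0000
1: ✓ MOVVC  r2←0x49
2: ✓ MOVNE  r0←0x1d
3: ✓ CMP  NZCV=1000
4: · MOVCS
5: ✓ SUBMI  r2←0x65
6: ✓ CMP  NZCV=1000
7: · MOVEQ
8: · MOVGE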